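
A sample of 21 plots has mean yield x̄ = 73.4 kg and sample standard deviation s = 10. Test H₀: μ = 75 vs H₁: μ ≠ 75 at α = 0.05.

t = (x̄ - μ₀)/(s/√n) = (73.4 - 75)/(10/√21) = -0.733. df = 20, critical t = ±2.086. Fail to reject H₀.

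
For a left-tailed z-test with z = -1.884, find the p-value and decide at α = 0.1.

p = P(Z < -1.884) = Φ(-1.884) ≈ 0.0298. Since p < 0.1, reject H₀ (significant) at α = 0.1.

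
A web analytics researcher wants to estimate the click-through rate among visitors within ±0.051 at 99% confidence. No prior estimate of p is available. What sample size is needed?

Conservative approach: use p = 0.5 (maximizes p(1-p) = 0.25). n = z²(0.25)/E² = 2.576²×0.25/0.051² = 637.8 → n = 638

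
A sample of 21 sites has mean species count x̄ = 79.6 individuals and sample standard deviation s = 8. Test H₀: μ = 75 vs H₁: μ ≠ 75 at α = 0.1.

t = (x̄ - μ₀)/(s/√n) = (79.6 - 75)/(8/√21) = 2.635. df = 20, critical t = ±1.725. Reject H₀.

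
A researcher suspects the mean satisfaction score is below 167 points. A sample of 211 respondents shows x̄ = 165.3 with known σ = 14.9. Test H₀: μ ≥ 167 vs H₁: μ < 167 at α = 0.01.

z = -1.657. Critical value: -2.33. Fail to reject H₀.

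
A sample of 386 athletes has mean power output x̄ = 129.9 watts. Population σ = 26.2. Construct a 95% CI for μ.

CI = x̄ ± z*(σ/√n) = 129.9 ± 1.96(26.2/√386) = 129.9 ± 2.61 = (127.29, 132.51)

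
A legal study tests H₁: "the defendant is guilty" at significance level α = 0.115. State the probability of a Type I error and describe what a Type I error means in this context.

P(Type I error) = α = 0.115. A Type I error is rejecting H₀ when H₀ is actually true (false positive) — here, concluding that the defendant is guilty when in fact this is not the case. Consequence: convicting an innocent person.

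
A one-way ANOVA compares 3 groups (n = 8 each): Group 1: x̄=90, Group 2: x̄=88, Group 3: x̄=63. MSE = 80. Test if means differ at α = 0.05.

Grand mean = 80.33. SS_between = 3621.33, MS_between = 1810.67. F = 22.633, F_crit ≈ 3.467. Reject H₀.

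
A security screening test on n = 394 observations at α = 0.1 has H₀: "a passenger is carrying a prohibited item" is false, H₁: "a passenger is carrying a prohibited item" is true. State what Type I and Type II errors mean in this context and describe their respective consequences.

Type I (false positive): concluding that a passenger is carrying a prohibited item when it is not — detaining an innocent passenger — delay and inconvenience. Type II (false negative): failing to conclude that a passenger is carrying a prohibited item when it is — letting a prohibited item through — security breach. Which is costlier depends on domain priorities and is a judgement call rather than a statistical fact.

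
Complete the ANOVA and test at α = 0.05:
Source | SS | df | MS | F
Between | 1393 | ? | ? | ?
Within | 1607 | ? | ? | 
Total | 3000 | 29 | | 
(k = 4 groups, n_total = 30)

df_between = 3, df_within = 26. MS_between = 464.33, MS_within = 61.81. F = 7.513, F_crit ≈ 2.975. Reject H₀.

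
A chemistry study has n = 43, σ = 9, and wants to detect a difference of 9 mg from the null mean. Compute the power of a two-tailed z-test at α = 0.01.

SE = σ/√n = 9/√43 = 1.372. Non-centrality λ = d/SE = 9/1.372 = 6.557. Power ≈ Φ(λ - z_{α/2}) = Φ(6.557 - 2.576) = Φ(3.981) = 1.0.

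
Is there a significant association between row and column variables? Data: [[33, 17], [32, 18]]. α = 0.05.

χ² = 0.044. df = 1, critical = 3.841. Fail to reject H₀. No evidence of dependence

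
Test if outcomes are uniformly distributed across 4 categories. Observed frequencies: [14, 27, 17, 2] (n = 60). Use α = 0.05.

Expected = 15 each. χ² = Σ(O-E)²/E = 21.2. df = 3, critical value = 7.815. Reject H₀.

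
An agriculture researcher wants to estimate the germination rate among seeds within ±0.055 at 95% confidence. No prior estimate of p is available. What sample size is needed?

Conservative approach: use p = 0.5 (maximizes p(1-p) = 0.25). n = z²(0.25)/E² = 1.96²×0.25/0.055² = 317.5 → n = 318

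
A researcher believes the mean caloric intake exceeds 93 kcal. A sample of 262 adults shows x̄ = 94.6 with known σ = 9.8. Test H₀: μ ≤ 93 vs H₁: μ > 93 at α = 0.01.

z = 2.643. Critical value: 2.33. Reject H₀.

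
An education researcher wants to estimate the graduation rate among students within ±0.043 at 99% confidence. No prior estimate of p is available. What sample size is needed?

Conservative approach: use p = 0.5 (maximizes p(1-p) = 0.25). n = z²(0.25)/E² = 2.576²×0.25/0.043² = 897.2 → n = 898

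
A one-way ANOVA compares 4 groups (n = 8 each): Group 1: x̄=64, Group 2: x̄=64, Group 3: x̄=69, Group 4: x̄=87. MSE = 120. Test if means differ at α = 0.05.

Grand mean = 71.0. SS_between = 2864.0, MS_between = 954.67. F = 7.956, F_crit ≈ 2.947. Reject H₀.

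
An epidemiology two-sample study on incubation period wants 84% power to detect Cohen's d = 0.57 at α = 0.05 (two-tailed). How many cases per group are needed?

z_{α/2} = 1.96, z_β = Φ⁻¹(0.84) = 0.994. For medium effect (d = 0.57): n per group = 2(z_{α/2} + z_β)²/d² = 2(1.96 + 0.994)²/0.57² = 53.7 → 54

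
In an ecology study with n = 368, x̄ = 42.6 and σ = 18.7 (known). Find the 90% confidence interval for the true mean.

CI = x̄ ± z*(σ/√n) = 42.6 ± 1.645(18.7/√368) = 42.6 ± 1.6 = (41.0, 44.2)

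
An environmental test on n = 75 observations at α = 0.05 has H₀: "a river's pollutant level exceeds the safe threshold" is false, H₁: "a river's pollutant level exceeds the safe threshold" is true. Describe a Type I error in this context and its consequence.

Type I error: rejecting H₀ when it is true — concluding that a river's pollutant level exceeds the safe threshold when in fact it is not. Consequence: shutting down a compliant factory unnecessarily.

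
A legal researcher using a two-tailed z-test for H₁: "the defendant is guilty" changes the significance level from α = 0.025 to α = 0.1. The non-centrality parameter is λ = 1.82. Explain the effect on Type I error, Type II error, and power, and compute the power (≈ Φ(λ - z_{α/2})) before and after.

Increasing α from 0.025 to 0.1:
• Type I error rate increases (α is the Type I rate by definition).
• Critical value moves from z_{α/2} = 2.241 to 1.645, so power = Φ(λ - z_{α/2}) goes from Φ(1.82 - 2.241) = 0.337 to Φ(1.82 - 1.645) = 0.569.
• Type II error rate β = 1 - power therefore decreases (0.663 → 0.431).
Appropriate when false negatives are costly — here, acquitting a guilty person.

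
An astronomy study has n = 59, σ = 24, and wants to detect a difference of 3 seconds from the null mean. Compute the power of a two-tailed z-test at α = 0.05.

SE = σ/√n = 24/√59 = 3.125. Non-centrality λ = d/SE = 3/3.125 = 0.96. Power ≈ Φ(λ - z_{α/2}) = Φ(0.96 - 1.96) = Φ(-1.0) = 0.159.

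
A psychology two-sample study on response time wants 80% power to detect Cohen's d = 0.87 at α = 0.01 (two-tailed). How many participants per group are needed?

z_{α/2} = 2.576, z_β = Φ⁻¹(0.8) = 0.842. For large effect (d = 0.87): n per group = 2(z_{α/2} + z_β)²/d² = 2(2.576 + 0.842)²/0.87² = 30.9 → 31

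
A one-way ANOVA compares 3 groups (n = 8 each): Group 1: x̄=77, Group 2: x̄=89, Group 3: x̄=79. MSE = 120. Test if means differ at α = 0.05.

Grand mean = 81.67. SS_between = 661.33, MS_between = 330.67. F = 2.756, F_crit ≈ 3.467. Fail to reject H₀.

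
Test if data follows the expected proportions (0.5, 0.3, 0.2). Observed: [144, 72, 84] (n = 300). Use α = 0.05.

Expected: [150.0, 90.0, 60.0]. χ² = 13.44. df = 2, critical = 5.991. Reject H₀.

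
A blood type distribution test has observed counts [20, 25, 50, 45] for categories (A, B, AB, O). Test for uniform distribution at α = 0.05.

Expected = 35 each. χ² = Σ(O-E)²/E = 18.571. df = 3, critical value = 7.815. Reject H₀.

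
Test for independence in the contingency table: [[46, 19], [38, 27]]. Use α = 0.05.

χ² = 2.153. df = 1, critical = 3.841. Fail to reject H₀. No evidence of dependence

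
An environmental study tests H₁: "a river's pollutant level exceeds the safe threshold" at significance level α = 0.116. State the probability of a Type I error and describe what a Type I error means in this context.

P(Type I error) = α = 0.116. A Type I error is rejecting H₀ when H₀ is actually true (false positive) — here, concluding that a river's pollutant level exceeds the safe threshold when in fact this is not the case. Consequence: shutting down a compliant factory unnecessarily.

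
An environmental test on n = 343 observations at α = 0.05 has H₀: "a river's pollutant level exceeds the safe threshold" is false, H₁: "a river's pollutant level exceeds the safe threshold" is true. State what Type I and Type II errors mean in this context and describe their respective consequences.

Type I (false positive): concluding that a river's pollutant level exceeds the safe threshold when it is not — shutting down a compliant factory unnecessarily. Type II (false negative): failing to conclude that a river's pollutant level exceeds the safe threshold when it is — allowing unsafe pollution to continue. Which is costlier depends on domain priorities and is a judgement call rather than a statistical fact.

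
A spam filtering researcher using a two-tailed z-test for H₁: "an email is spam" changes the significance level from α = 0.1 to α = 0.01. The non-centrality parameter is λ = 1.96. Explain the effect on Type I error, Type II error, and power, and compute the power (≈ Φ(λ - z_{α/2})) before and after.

Decreasing α from 0.1 to 0.01:
• Type I error rate decreases (α is the Type I rate by definition).
• Critical value moves from z_{α/2} = 1.645 to 2.576, so power = Φ(λ - z_{α/2}) goes from Φ(1.96 - 1.645) = 0.624 to Φ(1.96 - 2.576) = 0.269.
• Type II error rate β = 1 - power therefore increases (0.376 → 0.731).
Appropriate when false positives are costly — here, a legitimate email is sent to the spam folder and the user misses it.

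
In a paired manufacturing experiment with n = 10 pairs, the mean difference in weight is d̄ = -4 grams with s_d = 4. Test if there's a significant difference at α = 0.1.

t = d̄/(s_d/√n) = -4/(4/√10) = -3.162. df = 9, critical t = ±1.833. Reject H₀.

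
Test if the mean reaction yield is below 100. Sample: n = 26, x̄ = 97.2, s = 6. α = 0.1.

t = (97.2 - 100)/(6/√26) = -2.38, df = 25. Critical t = -1.316. Reject H₀.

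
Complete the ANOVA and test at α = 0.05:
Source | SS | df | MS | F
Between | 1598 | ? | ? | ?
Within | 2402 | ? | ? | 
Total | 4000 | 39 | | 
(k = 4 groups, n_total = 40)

df_between = 3, df_within = 36. MS_between = 532.67, MS_within = 66.72. F = 7.983, F_crit ≈ 2.866. Reject H₀.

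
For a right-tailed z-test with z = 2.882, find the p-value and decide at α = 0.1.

p = P(Z > 2.882) = 1 - Φ(2.882) ≈ 0.002. Since p < 0.1, reject H₀ (significant) at α = 0.1.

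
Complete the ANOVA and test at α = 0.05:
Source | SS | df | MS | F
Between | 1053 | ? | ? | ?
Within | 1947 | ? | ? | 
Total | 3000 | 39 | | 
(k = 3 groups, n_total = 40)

df_between = 2, df_within = 37. MS_between = 526.5, MS_within = 52.62. F = 10.005, F_crit ≈ 3.252. Reject H₀.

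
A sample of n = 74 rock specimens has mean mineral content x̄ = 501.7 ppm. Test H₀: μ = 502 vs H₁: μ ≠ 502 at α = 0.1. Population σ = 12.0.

z = (x̄ - μ₀)/(σ/√n) = (501.7 - 502)/(12.0/√74) = -0.215. Critical value: ±1.645. Since |-0.215| ≤ 1.645, Fail to reject H₀.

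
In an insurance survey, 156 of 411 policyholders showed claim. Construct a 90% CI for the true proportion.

p̂ = 0.38. CI = p̂ ± z*√(p̂(1-p̂)/n) = (0.34, 0.419)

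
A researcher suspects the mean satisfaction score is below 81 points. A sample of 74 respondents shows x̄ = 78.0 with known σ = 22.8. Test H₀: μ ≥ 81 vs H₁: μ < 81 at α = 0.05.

z = -1.132. Critical value: -1.645. Fail to reject H₀.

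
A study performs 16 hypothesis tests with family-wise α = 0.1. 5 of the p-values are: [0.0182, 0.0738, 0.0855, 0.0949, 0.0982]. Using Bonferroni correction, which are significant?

Bonferroni α = 0.1/16 = 0.00625. None of the given p-values are significant.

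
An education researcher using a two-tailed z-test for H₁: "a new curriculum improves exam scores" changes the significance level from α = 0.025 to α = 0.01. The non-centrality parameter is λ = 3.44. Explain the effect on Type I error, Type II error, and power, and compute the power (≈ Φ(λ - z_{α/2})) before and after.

Decreasing α from 0.025 to 0.01:
• Type I error rate decreases (α is the Type I rate by definition).
• Critical value moves from z_{α/2} = 2.241 to 2.576, so power = Φ(λ - z_{α/2}) goes from Φ(3.44 - 2.241) = 0.885 to Φ(3.44 - 2.576) = 0.806.
• Type II error rate β = 1 - power therefore increases (0.115 → 0.194).
Appropriate when false positives are costly — here, adopting a curriculum that gives no real benefit — disruption for nothing.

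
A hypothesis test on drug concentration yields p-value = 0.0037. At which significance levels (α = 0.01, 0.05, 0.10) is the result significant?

p = 0.0037. Significant at: α = 0.01, 0.05, 0.1.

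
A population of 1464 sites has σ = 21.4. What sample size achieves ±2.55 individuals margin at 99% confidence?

Without FPC: n₀ = (2.576×21.4/2.55)² = 467.346. With FPC: n = n₀N/(n₀+N-1) = 354.4 → n = 355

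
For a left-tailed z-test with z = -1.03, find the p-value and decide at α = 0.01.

p = P(Z < -1.03) = Φ(-1.03) ≈ 0.1515. Since p ≥ 0.01, fail to reject H₀ (not significant) at α = 0.01.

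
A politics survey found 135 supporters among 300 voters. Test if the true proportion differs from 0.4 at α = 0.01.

p̂ = 0.45, p₀ = 0.4. z = (p̂ - p₀)/√(p₀(1-p₀)/n) = 1.768. Critical: ±2.576. Fail to reject H₀.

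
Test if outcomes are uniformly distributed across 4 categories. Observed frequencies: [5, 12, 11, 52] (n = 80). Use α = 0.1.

Expected = 20 each. χ² = Σ(O-E)²/E = 69.7. df = 3, critical value = 6.251. Reject H₀.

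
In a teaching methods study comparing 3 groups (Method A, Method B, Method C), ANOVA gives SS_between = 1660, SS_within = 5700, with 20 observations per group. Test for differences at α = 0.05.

df_between = 2, df_within = 57. F = MS_between/MS_within = 830.0/100.0 = 8.3. F_crit ≈ 3.159. Reject H₀. At least one mean differs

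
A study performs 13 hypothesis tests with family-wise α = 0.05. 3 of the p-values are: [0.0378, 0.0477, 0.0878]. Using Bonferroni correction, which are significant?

Bonferroni α = 0.05/13 = 0.00385. None of the given p-values are significant.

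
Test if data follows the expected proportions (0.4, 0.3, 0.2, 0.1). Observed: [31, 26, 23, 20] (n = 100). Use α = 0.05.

Expected: [40.0, 30.0, 20.0, 10.0]. χ² = 13.008. df = 3, critical = 7.815. Reject H₀.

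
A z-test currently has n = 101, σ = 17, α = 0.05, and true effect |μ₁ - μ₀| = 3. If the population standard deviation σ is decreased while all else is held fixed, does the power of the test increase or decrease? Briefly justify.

Power increases: a smaller σ shrinks the standard error σ/√n, moving the sampling distribution under H₁ further from the critical value.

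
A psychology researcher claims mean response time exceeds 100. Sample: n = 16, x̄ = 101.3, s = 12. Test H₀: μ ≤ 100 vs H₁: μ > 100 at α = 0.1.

t = (101.3 - 100)/(12/√16) = 0.433, df = 15. Critical t = 1.341. Fail to reject H₀.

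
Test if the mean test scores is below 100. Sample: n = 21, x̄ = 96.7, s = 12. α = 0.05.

t = (96.7 - 100)/(12/√21) = -1.26, df = 20. Critical t = -1.725. Fail to reject H₀.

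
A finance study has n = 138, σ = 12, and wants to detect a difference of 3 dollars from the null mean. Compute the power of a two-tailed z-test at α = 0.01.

SE = σ/√n = 12/√138 = 1.022. Non-centrality λ = d/SE = 3/1.022 = 2.937. Power ≈ Φ(λ - z_{α/2}) = Φ(2.937 - 2.576) = Φ(0.361) = 0.641.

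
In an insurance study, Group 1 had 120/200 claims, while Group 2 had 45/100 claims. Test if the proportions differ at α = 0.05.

p̂₁ = 0.6, p̂₂ = 0.45, pooled p̂ = 0.55. z = 2.462. Critical: ±1.96. Reject H₀.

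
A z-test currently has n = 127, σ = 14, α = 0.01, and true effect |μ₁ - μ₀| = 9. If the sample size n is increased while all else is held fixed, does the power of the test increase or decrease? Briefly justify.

Power increases: a larger n shrinks the standard error σ/√n, moving the sampling distribution under H₁ further from the critical value.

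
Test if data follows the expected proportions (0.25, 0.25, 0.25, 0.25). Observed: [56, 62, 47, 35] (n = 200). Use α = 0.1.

Expected: [50.0, 50.0, 50.0, 50.0]. χ² = 8.28. df = 3, critical = 6.251. Reject H₀.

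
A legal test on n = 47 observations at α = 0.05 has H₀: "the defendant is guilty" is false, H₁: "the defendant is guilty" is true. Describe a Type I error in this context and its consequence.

Type I error: rejecting H₀ when it is true — concluding that the defendant is guilty when in fact it is not. Consequence: convicting an innocent person.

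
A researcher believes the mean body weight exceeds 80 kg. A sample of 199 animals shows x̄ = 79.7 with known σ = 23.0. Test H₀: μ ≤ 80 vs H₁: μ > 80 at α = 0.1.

z = -0.184. Critical value: 1.28. Fail to reject H₀.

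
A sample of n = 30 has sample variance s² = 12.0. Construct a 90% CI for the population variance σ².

df = 29. χ²_{0.05} = 42.557, χ²_{0.95} = 17.708. CI for σ² = ((n-1)s²/χ²_{α/2}, (n-1)s²/χ²_{1-α/2}) = (29·12.0/42.557, 29·12.0/17.708) = (8.18, 19.65)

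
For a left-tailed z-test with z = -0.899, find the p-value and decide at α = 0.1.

p = P(Z < -0.899) = Φ(-0.899) ≈ 0.1843. Since p ≥ 0.1, fail to reject H₀ (not significant) at α = 0.1.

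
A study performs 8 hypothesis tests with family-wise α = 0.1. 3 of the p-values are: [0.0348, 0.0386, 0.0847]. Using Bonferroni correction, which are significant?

Bonferroni α = 0.1/8 = 0.0125. None of the given p-values are significant.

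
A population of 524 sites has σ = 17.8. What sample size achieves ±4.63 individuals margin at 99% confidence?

Without FPC: n₀ = (2.576×17.8/4.63)² = 98.078. With FPC: n = n₀N/(n₀+N-1) = 82.7 → n = 83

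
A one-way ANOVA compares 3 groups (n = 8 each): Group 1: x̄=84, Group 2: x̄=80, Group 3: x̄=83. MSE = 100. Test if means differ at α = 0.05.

Grand mean = 82.33. SS_between = 69.33, MS_between = 34.67. F = 0.347, F_crit ≈ 3.467. Fail to reject H₀.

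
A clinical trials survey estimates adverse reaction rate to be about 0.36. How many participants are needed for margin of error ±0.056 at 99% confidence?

n = z²p(1-p)/E² = 2.576²×0.36×0.64/0.056² = 487.5 → n = 488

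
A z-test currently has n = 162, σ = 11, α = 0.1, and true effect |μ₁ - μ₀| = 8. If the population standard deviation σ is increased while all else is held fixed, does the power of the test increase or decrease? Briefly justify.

Power decreases: a larger σ inflates the standard error σ/√n, pulling the sampling distribution under H₁ back toward the critical value.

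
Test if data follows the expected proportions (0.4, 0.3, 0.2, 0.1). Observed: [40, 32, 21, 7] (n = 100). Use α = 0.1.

Expected: [40.0, 30.0, 20.0, 10.0]. χ² = 1.083. df = 3, critical = 6.251. Fail to reject H₀.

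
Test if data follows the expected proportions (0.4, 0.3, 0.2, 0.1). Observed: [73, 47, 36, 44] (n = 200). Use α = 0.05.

Expected: [80.0, 60.0, 40.0, 20.0]. χ² = 32.629. df = 3, critical = 7.815. Reject H₀.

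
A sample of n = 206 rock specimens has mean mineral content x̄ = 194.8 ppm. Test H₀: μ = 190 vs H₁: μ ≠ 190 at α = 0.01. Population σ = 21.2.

z = (x̄ - μ₀)/(σ/√n) = (194.8 - 190)/(21.2/√206) = 3.25. Critical value: ±2.576. Since |3.25| > 2.576, Reject H₀.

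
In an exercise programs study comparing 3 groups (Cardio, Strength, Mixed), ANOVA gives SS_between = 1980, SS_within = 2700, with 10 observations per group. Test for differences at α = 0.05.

df_between = 2, df_within = 27. F = MS_between/MS_within = 990.0/100.0 = 9.9. F_crit ≈ 3.354. Reject H₀. At least one mean differs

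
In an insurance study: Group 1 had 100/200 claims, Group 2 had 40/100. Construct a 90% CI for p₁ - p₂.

p̂₁ = 0.5, p̂₂ = 0.4. Difference = 0.1. CI = (0.001, 0.199)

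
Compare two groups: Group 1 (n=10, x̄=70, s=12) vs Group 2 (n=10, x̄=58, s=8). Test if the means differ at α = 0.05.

Pooled sp = 10.2. t = 2.631, df = 18. Critical t = ±2.101. Reject H₀.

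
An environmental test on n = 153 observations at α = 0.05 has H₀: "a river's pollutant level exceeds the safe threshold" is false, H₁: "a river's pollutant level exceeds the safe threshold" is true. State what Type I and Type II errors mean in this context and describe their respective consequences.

Type I (false positive): concluding that a river's pollutant level exceeds the safe threshold when it is not — shutting down a compliant factory unnecessarily. Type II (false negative): failing to conclude that a river's pollutant level exceeds the safe threshold when it is — allowing unsafe pollution to continue. Which is costlier depends on domain priorities and is a judgement call rather than a statistical fact.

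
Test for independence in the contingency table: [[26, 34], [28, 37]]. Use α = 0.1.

χ² = 0.001. df = 1, critical = 2.706. Fail to reject H₀. No evidence of dependence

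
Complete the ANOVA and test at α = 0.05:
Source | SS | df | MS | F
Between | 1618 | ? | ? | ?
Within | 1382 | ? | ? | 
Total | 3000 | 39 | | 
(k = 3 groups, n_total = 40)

df_between = 2, df_within = 37. MS_between = 809.0, MS_within = 37.35. F = 21.659, F_crit ≈ 3.252. Reject H₀.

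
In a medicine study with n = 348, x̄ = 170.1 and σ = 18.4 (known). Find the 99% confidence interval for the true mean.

CI = x̄ ± z*(σ/√n) = 170.1 ± 2.576(18.4/√348) = 170.1 ± 2.54 = (167.56, 172.64)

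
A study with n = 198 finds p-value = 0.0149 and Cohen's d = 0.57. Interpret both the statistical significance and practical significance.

Statistically significant (p = 0.0149 < 0.05). Cohen's d = 0.57 indicates a medium effect size. Both statistical and practical significance should be considered.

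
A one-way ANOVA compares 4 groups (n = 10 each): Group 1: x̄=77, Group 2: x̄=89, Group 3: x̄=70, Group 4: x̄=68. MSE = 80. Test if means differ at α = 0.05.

Grand mean = 76.0. SS_between = 2700.0, MS_between = 900.0. F = 11.25, F_crit ≈ 2.866. Reject H₀.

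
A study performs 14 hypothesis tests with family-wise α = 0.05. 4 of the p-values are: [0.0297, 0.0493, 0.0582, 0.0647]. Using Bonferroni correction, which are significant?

Bonferroni α = 0.05/14 = 0.00357. None of the given p-values are significant.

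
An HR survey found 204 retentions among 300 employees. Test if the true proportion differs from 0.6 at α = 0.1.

p̂ = 0.68, p₀ = 0.6. z = (p̂ - p₀)/√(p₀(1-p₀)/n) = 2.828. Critical: ±1.645. Reject H₀.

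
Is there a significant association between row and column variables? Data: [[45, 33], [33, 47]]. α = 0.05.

χ² = 4.272. df = 1, critical = 3.841. Reject H₀. Variables are dependent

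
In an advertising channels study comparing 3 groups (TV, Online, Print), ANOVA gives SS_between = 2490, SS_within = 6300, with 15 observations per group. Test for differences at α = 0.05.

df_between = 2, df_within = 42. F = MS_between/MS_within = 1245.0/150.0 = 8.3. F_crit ≈ 3.22. Reject H₀. At least one mean differs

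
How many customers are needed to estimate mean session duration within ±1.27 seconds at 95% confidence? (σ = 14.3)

n = (z*σ/E)² = (1.96×14.3/1.27)² = 487.1 → n = 488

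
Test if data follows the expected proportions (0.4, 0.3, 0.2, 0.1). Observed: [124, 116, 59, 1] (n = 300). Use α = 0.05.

Expected: [120.0, 90.0, 60.0, 30.0]. χ² = 35.694. df = 3, critical = 7.815. Reject H₀.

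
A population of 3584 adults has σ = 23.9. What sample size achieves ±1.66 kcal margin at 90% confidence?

Without FPC: n₀ = (1.645×23.9/1.66)² = 560.934. With FPC: n = n₀N/(n₀+N-1) = 485.1 → n = 486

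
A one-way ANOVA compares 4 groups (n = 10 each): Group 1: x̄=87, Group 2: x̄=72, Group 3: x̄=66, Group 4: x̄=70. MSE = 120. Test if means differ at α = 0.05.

Grand mean = 73.75. SS_between = 2527.5, MS_between = 842.5. F = 7.021, F_crit ≈ 2.866. Reject H₀.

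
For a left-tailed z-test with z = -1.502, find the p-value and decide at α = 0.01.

p = P(Z < -1.502) = Φ(-1.502) ≈ 0.0665. Since p ≥ 0.01, fail to reject H₀ (not significant) at α = 0.01.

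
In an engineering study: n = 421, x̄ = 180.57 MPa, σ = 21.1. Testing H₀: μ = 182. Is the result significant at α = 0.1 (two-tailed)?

z = (180.57 - 182)/(21.1/√421) = -1.391. Since |z| ≤ 1.645, not significant at α = 0.1.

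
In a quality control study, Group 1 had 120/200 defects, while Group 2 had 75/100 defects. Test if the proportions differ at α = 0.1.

p̂₁ = 0.6, p̂₂ = 0.75, pooled p̂ = 0.65. z = -2.568. Critical: ±1.645. Reject H₀.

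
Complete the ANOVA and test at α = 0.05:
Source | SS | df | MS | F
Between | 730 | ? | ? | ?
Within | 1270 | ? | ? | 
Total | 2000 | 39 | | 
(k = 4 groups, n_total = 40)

df_between = 3, df_within = 36. MS_between = 243.33, MS_within = 35.28. F = 6.898, F_crit ≈ 2.866. Reject H₀.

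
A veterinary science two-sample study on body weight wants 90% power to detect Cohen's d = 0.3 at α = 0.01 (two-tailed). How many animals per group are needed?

z_{α/2} = 2.576, z_β = Φ⁻¹(0.9) = 1.282. For small effect (d = 0.3): n per group = 2(z_{α/2} + z_β)²/d² = 2(2.576 + 1.282)²/0.3² = 330.8 → 331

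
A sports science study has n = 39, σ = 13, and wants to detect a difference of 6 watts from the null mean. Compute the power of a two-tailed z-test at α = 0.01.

SE = σ/√n = 13/√39 = 2.082. Non-centrality λ = d/SE = 6/2.082 = 2.882. Power ≈ Φ(λ - z_{α/2}) = Φ(2.882 - 2.576) = Φ(0.306) = 0.62.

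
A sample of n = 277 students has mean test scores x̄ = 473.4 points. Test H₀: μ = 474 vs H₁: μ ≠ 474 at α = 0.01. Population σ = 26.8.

z = (x̄ - μ₀)/(σ/√n) = (473.4 - 474)/(26.8/√277) = -0.373. Critical value: ±2.576. Since |-0.373| ≤ 2.576, Fail to reject H₀.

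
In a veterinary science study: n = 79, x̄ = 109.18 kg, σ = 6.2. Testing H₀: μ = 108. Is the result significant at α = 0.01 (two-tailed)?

z = (109.18 - 108)/(6.2/√79) = 1.692. Since |z| ≤ 2.576, not significant at α = 0.01.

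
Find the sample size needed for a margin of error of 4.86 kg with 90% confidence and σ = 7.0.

n = (z*σ/E)² = (1.645×7.0/4.86)² = 5.6 → n = 6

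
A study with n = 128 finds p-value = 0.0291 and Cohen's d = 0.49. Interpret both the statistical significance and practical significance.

Statistically significant (p = 0.0291 < 0.05). Cohen's d = 0.49 indicates a small effect size. Both statistical and practical significance should be considered.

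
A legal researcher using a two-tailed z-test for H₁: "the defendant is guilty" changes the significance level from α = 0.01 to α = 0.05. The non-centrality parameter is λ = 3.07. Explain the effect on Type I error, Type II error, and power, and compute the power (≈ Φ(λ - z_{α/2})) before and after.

Increasing α from 0.01 to 0.05:
• Type I error rate increases (α is the Type I rate by definition).
• Critical value moves from z_{α/2} = 2.576 to 1.96, so power = Φ(λ - z_{α/2}) goes from Φ(3.07 - 2.576) = 0.689 to Φ(3.07 - 1.96) = 0.867.
• Type II error rate β = 1 - power therefore decreases (0.311 → 0.133).
Appropriate when false negatives are costly — here, acquitting a guilty person.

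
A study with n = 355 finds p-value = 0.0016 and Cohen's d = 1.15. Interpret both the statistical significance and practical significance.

Statistically significant (p = 0.0016 < 0.05). Cohen's d = 1.15 indicates a large effect size. Both statistical and practical significance should be considered.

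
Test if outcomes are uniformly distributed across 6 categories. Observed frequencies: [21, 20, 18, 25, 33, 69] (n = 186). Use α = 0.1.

Expected = 31 each. χ² = Σ(O-E)²/E = 60.452. df = 5, critical value = 9.236. Reject H₀.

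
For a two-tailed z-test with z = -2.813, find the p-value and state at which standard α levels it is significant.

p = 2·P(Z > |-2.813|) = 2·(1 - Φ(2.813)) ≈ 0.0049. Significant at α = 0.1; Significant at α = 0.05; Significant at α = 0.01.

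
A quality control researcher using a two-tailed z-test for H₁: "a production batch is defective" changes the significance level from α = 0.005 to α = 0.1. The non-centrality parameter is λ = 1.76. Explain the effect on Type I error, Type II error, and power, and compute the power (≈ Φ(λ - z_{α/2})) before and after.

Increasing α from 0.005 to 0.1:
• Type I error rate increases (α is the Type I rate by definition).
• Critical value moves from z_{α/2} = 2.807 to 1.645, so power = Φ(λ - z_{α/2}) goes from Φ(1.76 - 2.807) = 0.148 to Φ(1.76 - 1.645) = 0.546.
• Type II error rate β = 1 - power therefore decreases (0.852 → 0.454).
Appropriate when false negatives are costly — here, shipping a defective batch — faulty products reach customers.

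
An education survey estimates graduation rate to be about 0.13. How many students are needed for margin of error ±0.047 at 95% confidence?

n = z²p(1-p)/E² = 1.96²×0.13×0.87/0.047² = 196.7 → n = 197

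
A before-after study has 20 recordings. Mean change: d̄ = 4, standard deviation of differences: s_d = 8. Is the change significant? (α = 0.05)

t = d̄/(s_d/√n) = 4/(8/√20) = 2.236. df = 19, critical t = ±2.093. Reject H₀.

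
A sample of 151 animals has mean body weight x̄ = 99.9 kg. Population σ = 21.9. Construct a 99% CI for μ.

CI = x̄ ± z*(σ/√n) = 99.9 ± 2.576(21.9/√151) = 99.9 ± 4.59 = (95.31, 104.49)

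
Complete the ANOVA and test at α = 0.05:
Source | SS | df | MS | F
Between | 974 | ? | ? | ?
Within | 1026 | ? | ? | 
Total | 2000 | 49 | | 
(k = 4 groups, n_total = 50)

df_between = 3, df_within = 46. MS_between = 324.67, MS_within = 22.3. F = 14.556, F_crit ≈ 2.807. Reject H₀.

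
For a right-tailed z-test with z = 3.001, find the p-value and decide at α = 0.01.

p = P(Z > 3.001) = 1 - Φ(3.001) ≈ 0.0013. Since p < 0.01, reject H₀ (significant) at α = 0.01.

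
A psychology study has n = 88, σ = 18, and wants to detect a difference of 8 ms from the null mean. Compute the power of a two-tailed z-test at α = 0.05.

SE = σ/√n = 18/√88 = 1.919. Non-centrality λ = d/SE = 8/1.919 = 4.169. Power ≈ Φ(λ - z_{α/2}) = Φ(4.169 - 1.96) = Φ(2.209) = 0.986.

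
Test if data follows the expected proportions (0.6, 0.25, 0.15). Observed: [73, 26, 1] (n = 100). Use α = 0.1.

Expected: [60.0, 25.0, 15.0]. χ² = 15.923. df = 2, critical = 4.605. Reject H₀.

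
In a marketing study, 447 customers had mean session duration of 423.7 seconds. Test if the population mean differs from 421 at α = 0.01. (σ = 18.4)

z = (x̄ - μ₀)/(σ/√n) = (423.7 - 421)/(18.4/√447) = 3.102. Critical value: ±2.576. Since |3.102| > 2.576, Reject H₀.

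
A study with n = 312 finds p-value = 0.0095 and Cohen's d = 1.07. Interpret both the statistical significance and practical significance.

Statistically significant (p = 0.0095 < 0.05). Cohen's d = 1.07 indicates a large effect size. Both statistical and practical significance should be considered.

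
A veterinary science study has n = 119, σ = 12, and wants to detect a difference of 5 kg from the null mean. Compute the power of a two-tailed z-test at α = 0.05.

SE = σ/√n = 12/√119 = 1.1. Non-centrality λ = d/SE = 5/1.1 = 4.545. Power ≈ Φ(λ - z_{α/2}) = Φ(4.545 - 1.96) = Φ(2.585) = 0.995.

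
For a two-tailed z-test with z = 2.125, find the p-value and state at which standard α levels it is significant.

p = 2·P(Z > |2.125|) = 2·(1 - Φ(2.125)) ≈ 0.0336. Significant at α = 0.1; Significant at α = 0.05.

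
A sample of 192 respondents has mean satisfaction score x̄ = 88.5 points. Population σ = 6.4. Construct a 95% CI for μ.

CI = x̄ ± z*(σ/√n) = 88.5 ± 1.96(6.4/√192) = 88.5 ± 0.91 = (87.59, 89.41)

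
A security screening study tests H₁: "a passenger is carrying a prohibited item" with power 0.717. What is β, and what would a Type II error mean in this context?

β = 1 - power = 1 - 0.717 = 0.283. A Type II error is failing to reject H₀ when H₀ is false (false negative) — here, failing to conclude that a passenger is carrying a prohibited item when in fact it is true. Consequence: letting a prohibited item through — security breach.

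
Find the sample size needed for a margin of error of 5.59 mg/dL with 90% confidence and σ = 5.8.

n = (z*σ/E)² = (1.645×5.8/5.59)² = 2.9 → n = 3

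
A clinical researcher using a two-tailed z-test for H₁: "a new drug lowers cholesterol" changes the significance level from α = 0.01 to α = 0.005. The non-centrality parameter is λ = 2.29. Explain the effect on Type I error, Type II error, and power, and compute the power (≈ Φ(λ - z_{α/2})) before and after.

Decreasing α from 0.01 to 0.005:
• Type I error rate decreases (α is the Type I rate by definition).
• Critical value moves from z_{α/2} = 2.576 to 2.807, so power = Φ(λ - z_{α/2}) goes from Φ(2.29 - 2.576) = 0.387 to Φ(2.29 - 2.807) = 0.303.
• Type II error rate β = 1 - power therefore increases (0.613 → 0.697).
Appropriate when false positives are costly — here, approving an ineffective drug — patients take a useless medication and may skip effective alternatives.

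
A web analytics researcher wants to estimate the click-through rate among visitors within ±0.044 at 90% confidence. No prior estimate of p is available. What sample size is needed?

Conservative approach: use p = 0.5 (maximizes p(1-p) = 0.25). n = z²(0.25)/E² = 1.645²×0.25/0.044² = 349.4 → n = 350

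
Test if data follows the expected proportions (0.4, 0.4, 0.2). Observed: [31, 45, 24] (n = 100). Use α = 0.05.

Expected: [40.0, 40.0, 20.0]. χ² = 3.45. df = 2, critical = 5.991. Fail to reject H₀.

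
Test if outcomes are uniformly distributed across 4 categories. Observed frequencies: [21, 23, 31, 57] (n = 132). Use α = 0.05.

Expected = 33 each. χ² = Σ(O-E)²/E = 24.97. df = 3, critical value = 7.815. Reject H₀.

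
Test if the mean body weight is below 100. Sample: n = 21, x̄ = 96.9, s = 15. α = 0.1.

t = (96.9 - 100)/(15/√21) = -0.947, df = 20. Critical t = -1.325. Fail to reject H₀.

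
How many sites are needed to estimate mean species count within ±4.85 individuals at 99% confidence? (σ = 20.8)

n = (z*σ/E)² = (2.576×20.8/4.85)² = 122.05 → n = 123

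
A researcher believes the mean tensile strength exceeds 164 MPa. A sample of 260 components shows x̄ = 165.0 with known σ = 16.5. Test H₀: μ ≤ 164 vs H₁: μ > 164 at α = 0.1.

z = 0.977. Critical value: 1.28. Fail to reject H₀.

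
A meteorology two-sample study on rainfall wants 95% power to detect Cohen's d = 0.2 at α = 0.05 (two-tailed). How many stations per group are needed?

z_{α/2} = 1.96, z_β = Φ⁻¹(0.95) = 1.645. For small effect (d = 0.2): n per group = 2(z_{α/2} + z_β)²/d² = 2(1.96 + 1.645)²/0.2² = 649.8 → 650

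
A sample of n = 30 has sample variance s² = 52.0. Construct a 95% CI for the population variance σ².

df = 29. χ²_{0.025} = 45.722, χ²_{0.975} = 16.047. CI for σ² = ((n-1)s²/χ²_{α/2}, (n-1)s²/χ²_{1-α/2}) = (29·52.0/45.722, 29·52.0/16.047) = (32.98, 93.97)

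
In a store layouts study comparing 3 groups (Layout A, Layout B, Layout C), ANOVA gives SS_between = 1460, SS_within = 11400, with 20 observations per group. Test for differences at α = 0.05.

df_between = 2, df_within = 57. F = MS_between/MS_within = 730.0/200.0 = 3.65. F_crit ≈ 3.159. Reject H₀. At least one mean differs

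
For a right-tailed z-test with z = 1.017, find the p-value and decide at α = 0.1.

p = P(Z > 1.017) = 1 - Φ(1.017) ≈ 0.1546. Since p ≥ 0.1, fail to reject H₀ (not significant) at α = 0.1.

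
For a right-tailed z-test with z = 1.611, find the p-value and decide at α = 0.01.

p = P(Z > 1.611) = 1 - Φ(1.611) ≈ 0.0536. Since p ≥ 0.01, fail to reject H₀ (not significant) at α = 0.01.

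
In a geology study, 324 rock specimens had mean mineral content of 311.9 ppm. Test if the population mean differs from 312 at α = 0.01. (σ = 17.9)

z = (x̄ - μ₀)/(σ/√n) = (311.9 - 312)/(17.9/√324) = -0.101. Critical value: ±2.576. Since |-0.101| ≤ 2.576, Fail to reject H₀.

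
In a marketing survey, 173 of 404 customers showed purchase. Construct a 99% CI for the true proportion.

p̂ = 0.428. CI = p̂ ± z*√(p̂(1-p̂)/n) = (0.365, 0.492)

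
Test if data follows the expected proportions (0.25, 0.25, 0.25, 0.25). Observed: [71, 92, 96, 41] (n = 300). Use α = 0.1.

Expected: [75.0, 75.0, 75.0, 75.0]. χ² = 25.36. df = 3, critical = 6.251. Reject H₀.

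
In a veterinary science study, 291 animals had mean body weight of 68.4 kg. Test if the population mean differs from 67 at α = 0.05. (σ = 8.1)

z = (x̄ - μ₀)/(σ/√n) = (68.4 - 67)/(8.1/√291) = 2.948. Critical value: ±1.96. Since |2.948| > 1.96, Reject H₀.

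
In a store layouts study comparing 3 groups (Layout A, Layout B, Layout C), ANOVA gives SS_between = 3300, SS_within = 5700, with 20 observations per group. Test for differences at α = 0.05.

df_between = 2, df_within = 57. F = MS_between/MS_within = 1650.0/100.0 = 16.5. F_crit ≈ 3.159. Reject H₀. At least one mean differs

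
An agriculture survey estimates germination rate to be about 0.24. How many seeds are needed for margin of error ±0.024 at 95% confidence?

n = z²p(1-p)/E² = 1.96²×0.24×0.76/0.024² = 1216.5 → n = 1217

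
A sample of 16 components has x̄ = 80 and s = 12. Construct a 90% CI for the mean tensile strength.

CI = x̄ ± t*(s/√n) = 80 ± 1.753(12/√16) = (74.74, 85.26)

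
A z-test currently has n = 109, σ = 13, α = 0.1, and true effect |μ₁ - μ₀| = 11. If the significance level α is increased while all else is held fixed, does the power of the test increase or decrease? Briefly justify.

Power increases: a larger α lowers the critical value, so more of the H₁ sampling distribution falls in the rejection region.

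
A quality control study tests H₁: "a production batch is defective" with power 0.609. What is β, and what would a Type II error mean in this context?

β = 1 - power = 1 - 0.609 = 0.391. A Type II error is failing to reject H₀ when H₀ is false (false negative) — here, failing to conclude that a production batch is defective when in fact it is true. Consequence: shipping a defective batch — faulty products reach customers.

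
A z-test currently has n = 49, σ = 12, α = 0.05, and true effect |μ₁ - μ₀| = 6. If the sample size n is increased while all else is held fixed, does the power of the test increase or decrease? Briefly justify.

Power increases: a larger n shrinks the standard error σ/√n, moving the sampling distribution under H₁ further from the critical value.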